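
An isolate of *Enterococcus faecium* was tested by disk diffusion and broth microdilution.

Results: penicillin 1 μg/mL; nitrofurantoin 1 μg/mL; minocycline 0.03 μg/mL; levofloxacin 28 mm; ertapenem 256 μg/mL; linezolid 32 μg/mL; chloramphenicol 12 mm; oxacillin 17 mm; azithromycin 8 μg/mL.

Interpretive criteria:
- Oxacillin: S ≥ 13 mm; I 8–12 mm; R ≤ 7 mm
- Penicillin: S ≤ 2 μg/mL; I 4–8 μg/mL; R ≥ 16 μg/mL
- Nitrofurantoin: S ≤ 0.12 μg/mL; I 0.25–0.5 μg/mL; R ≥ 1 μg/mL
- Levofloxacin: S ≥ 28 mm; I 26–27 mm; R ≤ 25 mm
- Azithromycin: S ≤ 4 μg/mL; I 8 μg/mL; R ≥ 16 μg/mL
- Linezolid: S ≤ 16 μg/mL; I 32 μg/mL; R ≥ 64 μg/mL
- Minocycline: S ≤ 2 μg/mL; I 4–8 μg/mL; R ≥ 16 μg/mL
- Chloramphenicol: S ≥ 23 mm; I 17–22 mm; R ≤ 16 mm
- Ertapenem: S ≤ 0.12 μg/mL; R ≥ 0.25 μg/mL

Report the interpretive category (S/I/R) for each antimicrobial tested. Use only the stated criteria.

S, R, S, S, R, I, R, S, I

Penicillin 1 μg/mL: ≤ 2 μg/mL — S
Nitrofurantoin: 1 μg/mL is ≥ 1 μg/mL → R
Minocycline (0.03 μg/mL) ≤ 2 μg/mL — S
Levofloxacin (28 mm) ≥ 28 mm ⇒ Susceptible
Ertapenem: 256 μg/mL is ≥ 0.25 μg/mL ⇒ R
Linezolid 32 μg/mL: = 32 μg/mL ⇒ intermediate
Chloramphenicol 12 mm: ≤ 16 mm ⇒ R
Oxacillin 17 mm: ≥ 13 mm — S
Azithromycin 8 μg/mL: = 8 μg/mL → I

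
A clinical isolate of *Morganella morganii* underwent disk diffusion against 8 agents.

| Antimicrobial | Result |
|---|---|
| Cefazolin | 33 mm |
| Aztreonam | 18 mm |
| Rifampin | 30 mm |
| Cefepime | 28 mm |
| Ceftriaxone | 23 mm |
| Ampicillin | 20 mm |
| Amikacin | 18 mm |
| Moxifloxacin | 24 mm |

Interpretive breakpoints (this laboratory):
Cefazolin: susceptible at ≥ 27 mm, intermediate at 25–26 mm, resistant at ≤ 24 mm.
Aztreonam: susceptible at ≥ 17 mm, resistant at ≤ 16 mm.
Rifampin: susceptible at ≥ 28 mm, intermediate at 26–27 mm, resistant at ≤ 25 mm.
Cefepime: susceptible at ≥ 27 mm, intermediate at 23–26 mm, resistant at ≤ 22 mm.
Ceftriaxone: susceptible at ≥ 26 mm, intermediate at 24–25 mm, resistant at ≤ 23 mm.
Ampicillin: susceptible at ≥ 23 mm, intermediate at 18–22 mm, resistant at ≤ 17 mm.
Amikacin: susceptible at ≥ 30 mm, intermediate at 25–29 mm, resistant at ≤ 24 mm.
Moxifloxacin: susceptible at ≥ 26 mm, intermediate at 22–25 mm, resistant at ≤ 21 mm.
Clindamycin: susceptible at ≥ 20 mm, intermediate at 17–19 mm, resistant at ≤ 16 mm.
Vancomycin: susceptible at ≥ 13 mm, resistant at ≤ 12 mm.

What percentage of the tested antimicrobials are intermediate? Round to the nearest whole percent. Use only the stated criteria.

Cefazolin: 33 mm is ≥ 27 mm — S
Aztreonam 18 mm: ≥ 17 mm ⇒ susceptible
Rifampin (30 mm) ≥ 28 mm → susceptible
Cefepime: 28 mm is ≥ 27 mm ⇒ Susceptible
Ceftriaxone 23 mm: ≤ 23 mm — Resistant
Ampicillin (20 mm) in 18–22 mm — Intermediate
Amikacin: 18 mm is ≤ 24 mm — Resistant
Moxifloxacin (24 mm) in 22–25 mm → intermediate
Intermediate: 2/8

25%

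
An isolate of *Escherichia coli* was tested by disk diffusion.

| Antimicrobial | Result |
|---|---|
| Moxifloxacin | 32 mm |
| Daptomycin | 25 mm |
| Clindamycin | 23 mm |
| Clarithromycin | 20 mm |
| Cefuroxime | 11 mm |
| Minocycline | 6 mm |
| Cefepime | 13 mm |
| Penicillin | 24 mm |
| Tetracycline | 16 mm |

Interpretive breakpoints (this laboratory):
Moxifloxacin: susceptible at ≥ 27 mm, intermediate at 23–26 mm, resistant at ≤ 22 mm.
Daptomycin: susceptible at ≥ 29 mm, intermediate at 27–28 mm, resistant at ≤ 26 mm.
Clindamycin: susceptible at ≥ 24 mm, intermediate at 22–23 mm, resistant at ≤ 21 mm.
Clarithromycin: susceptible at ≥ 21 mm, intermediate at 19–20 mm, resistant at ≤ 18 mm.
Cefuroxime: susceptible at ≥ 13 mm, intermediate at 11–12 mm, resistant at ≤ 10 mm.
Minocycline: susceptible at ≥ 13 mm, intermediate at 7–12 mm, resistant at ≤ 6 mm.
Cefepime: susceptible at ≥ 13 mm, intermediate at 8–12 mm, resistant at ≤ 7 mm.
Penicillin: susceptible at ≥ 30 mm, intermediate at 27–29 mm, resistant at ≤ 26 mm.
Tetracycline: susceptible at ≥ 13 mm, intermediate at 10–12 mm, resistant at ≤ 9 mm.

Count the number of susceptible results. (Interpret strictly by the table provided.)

Moxifloxacin (32 mm) ≥ 27 mm → S
Daptomycin (25 mm) ≤ 26 mm — Resistant
Clindamycin: 23 mm is in 22–23 mm → Intermediate
Clarithromycin: 20 mm is in 19–20 mm — I
Cefuroxime (11 mm) in 11–12 mm → Intermediate
Minocycline (6 mm) ≤ 6 mm ⇒ R
Cefepime 13 mm: ≥ 13 mm — susceptible
Penicillin (24 mm) ≤ 26 mm → R
Tetracycline: 16 mm is ≥ 13 mm ⇒ susceptible
Susceptible: 3

3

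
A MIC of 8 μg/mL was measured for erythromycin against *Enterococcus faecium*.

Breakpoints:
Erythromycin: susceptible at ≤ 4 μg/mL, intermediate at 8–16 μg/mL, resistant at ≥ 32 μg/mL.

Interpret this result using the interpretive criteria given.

Erythromycin: 8 μg/mL is in 8–16 μg/mL ⇒ intermediate

Intermediate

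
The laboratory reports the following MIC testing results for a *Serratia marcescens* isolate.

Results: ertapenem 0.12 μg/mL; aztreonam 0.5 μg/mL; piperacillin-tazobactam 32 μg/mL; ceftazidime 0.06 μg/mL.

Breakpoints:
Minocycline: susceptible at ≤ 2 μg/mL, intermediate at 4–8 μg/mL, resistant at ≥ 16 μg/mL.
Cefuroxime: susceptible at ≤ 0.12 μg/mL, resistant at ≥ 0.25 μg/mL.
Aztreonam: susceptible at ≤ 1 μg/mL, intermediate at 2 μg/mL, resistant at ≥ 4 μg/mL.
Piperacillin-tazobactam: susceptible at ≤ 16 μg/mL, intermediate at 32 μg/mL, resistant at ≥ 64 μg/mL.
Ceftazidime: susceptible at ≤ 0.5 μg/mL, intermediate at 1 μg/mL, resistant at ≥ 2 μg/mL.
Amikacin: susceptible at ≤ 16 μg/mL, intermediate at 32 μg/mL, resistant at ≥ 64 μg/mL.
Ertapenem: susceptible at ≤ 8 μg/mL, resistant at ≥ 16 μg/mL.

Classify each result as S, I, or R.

Ertapenem: 0.12 μg/mL is ≤ 8 μg/mL — S
Aztreonam (0.5 μg/mL) ≤ 1 μg/mL → S
Piperacillin-tazobactam (32 μg/mL) = 32 μg/mL → Intermediate
Ceftazidime: 0.06 μg/mL is ≤ 0.5 μg/mL → susceptible

S, S, I, S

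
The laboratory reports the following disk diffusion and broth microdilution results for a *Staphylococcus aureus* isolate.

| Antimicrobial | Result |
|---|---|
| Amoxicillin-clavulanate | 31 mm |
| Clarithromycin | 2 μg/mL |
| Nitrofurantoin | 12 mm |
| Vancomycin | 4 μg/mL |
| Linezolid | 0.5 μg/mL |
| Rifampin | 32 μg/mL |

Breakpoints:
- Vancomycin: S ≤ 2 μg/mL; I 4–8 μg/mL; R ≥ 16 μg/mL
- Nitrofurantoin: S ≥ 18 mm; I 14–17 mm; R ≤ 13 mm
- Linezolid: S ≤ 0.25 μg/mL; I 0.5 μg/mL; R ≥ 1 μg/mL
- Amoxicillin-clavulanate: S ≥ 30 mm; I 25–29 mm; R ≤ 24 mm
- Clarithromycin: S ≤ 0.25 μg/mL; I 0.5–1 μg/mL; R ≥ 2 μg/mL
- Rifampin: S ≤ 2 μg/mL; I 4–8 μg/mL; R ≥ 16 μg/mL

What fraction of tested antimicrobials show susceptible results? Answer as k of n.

1 of 6

Amoxicillin-clavulanate 31 mm: ≥ 30 mm ⇒ Susceptible
Clarithromycin (2 μg/mL) ≥ 2 μg/mL — resistant
Nitrofurantoin 12 mm: ≤ 13 mm ⇒ Resistant
Vancomycin (4 μg/mL) in 4–8 μg/mL ⇒ intermediate
Linezolid 0.5 μg/mL: = 0.5 μg/mL — Intermediate
Rifampin 32 μg/mL: ≥ 16 μg/mL ⇒ Resistant
Susceptible: 1/6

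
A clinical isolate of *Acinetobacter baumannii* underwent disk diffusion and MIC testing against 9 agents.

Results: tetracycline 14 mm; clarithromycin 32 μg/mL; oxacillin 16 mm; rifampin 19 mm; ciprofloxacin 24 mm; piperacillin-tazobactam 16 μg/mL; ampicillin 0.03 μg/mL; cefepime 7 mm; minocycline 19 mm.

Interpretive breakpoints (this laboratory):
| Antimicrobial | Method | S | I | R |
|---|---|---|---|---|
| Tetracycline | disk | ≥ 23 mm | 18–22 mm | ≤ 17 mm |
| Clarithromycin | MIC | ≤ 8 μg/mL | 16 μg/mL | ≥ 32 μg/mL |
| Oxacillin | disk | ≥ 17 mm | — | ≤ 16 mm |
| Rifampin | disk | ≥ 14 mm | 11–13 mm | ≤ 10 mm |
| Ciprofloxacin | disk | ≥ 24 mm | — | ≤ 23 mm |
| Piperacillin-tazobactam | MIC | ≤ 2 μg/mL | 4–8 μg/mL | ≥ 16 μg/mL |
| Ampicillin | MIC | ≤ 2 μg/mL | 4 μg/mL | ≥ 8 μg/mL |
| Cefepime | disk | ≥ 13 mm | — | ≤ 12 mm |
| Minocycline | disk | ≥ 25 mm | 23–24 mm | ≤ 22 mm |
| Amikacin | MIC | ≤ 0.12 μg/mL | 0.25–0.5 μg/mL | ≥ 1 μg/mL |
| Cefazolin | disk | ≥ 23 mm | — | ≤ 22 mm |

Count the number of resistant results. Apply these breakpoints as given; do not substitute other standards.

Tetracycline (14 mm) ≤ 17 mm ⇒ Resistant
Clarithromycin: 32 μg/mL is ≥ 32 μg/mL ⇒ Resistant
Oxacillin (16 mm) ≤ 16 mm — resistant
Rifampin: 19 mm is ≥ 14 mm → S
Ciprofloxacin (24 mm) ≥ 24 mm → Susceptible
Piperacillin-tazobactam (16 μg/mL) ≥ 16 μg/mL → Resistant
Ampicillin (0.03 μg/mL) ≤ 2 μg/mL — susceptible
Cefepime 7 mm: ≤ 12 mm — resistant
Minocycline 19 mm: ≤ 22 mm — R
Resistant: 6

6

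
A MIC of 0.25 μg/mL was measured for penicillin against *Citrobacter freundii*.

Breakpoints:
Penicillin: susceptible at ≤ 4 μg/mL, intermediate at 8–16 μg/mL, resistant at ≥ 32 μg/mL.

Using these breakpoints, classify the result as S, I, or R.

Susceptible

Penicillin: 0.25 μg/mL is ≤ 4 μg/mL → Susceptible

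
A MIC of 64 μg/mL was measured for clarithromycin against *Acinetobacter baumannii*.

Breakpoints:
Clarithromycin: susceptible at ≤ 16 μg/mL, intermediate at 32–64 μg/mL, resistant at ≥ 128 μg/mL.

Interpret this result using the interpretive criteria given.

Clarithromycin (64 μg/mL) in 32–64 μg/mL → Intermediate

Intermediate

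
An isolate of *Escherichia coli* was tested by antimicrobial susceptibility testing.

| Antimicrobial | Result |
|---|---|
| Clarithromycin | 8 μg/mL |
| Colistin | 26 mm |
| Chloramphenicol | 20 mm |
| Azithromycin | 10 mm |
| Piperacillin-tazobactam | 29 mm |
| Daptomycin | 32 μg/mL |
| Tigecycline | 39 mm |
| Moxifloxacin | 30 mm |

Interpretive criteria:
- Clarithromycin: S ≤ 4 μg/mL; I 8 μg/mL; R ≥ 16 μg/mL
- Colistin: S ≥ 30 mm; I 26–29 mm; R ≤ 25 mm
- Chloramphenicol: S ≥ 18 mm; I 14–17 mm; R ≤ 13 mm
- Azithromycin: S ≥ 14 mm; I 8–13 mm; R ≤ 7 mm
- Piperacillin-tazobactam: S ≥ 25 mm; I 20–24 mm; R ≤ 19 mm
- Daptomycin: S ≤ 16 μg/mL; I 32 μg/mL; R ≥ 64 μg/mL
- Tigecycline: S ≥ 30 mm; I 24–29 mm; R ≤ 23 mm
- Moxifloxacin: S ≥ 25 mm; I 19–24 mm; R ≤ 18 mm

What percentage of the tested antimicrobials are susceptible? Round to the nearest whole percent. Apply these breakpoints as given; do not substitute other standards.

Clarithromycin 8 μg/mL: = 8 μg/mL — I
Colistin 26 mm: in 26–29 mm ⇒ intermediate
Chloramphenicol (20 mm) ≥ 18 mm ⇒ S
Azithromycin: 10 mm is in 8–13 mm → Intermediate
Piperacillin-tazobactam (29 mm) ≥ 25 mm ⇒ Susceptible
Daptomycin (32 μg/mL) = 32 μg/mL ⇒ I
Tigecycline (39 mm) ≥ 30 mm → Susceptible
Moxifloxacin 30 mm: ≥ 25 mm — S
Susceptible: 4/8

50%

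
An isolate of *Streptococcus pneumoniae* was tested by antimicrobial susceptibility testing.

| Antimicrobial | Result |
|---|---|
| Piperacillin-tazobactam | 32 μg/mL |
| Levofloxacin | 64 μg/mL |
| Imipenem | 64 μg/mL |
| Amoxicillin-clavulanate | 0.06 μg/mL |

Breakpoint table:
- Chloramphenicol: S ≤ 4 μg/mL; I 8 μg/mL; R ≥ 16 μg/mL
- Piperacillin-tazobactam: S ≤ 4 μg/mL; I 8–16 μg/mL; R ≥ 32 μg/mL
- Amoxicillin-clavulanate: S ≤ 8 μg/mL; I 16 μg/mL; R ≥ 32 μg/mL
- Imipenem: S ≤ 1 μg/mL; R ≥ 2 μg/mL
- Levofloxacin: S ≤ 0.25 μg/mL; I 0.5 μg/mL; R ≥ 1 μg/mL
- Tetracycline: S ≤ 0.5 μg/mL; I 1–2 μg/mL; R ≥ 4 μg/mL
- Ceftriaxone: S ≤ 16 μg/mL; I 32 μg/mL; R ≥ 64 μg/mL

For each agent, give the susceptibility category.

Piperacillin-tazobactam (32 μg/mL) ≥ 32 μg/mL ⇒ R
Levofloxacin 64 μg/mL: ≥ 1 μg/mL — Resistant
Imipenem 64 μg/mL: ≥ 2 μg/mL ⇒ R
Amoxicillin-clavulanate: 0.06 μg/mL is ≤ 8 μg/mL ⇒ Susceptible

R, R, R, S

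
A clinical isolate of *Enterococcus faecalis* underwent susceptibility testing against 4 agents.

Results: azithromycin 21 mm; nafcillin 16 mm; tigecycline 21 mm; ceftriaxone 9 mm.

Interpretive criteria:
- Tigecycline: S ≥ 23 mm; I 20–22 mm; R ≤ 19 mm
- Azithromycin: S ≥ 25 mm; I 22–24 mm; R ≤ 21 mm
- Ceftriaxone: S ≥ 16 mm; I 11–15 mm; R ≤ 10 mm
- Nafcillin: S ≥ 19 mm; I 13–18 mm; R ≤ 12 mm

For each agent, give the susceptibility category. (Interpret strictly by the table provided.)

R, I, I, R

Azithromycin (21 mm) ≤ 21 mm — Resistant
Nafcillin: 16 mm is in 13–18 mm — I
Tigecycline: 21 mm is in 20–22 mm ⇒ Intermediate
Ceftriaxone 9 mm: ≤ 10 mm ⇒ resistant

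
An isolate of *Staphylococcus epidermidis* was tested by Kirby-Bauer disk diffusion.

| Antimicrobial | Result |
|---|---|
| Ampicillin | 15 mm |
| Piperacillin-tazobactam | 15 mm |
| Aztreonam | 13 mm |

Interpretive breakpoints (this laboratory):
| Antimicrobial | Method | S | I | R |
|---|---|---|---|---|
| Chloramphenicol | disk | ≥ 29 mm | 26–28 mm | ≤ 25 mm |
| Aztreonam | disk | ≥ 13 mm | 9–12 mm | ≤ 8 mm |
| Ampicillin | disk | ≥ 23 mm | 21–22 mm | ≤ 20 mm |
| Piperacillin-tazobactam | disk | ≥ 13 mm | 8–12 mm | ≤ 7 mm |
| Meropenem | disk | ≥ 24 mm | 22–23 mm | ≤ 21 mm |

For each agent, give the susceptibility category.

Ampicillin (15 mm) ≤ 20 mm — Resistant
Piperacillin-tazobactam: 15 mm is ≥ 13 mm ⇒ Susceptible
Aztreonam 13 mm: ≥ 13 mm → Susceptible

R, S, S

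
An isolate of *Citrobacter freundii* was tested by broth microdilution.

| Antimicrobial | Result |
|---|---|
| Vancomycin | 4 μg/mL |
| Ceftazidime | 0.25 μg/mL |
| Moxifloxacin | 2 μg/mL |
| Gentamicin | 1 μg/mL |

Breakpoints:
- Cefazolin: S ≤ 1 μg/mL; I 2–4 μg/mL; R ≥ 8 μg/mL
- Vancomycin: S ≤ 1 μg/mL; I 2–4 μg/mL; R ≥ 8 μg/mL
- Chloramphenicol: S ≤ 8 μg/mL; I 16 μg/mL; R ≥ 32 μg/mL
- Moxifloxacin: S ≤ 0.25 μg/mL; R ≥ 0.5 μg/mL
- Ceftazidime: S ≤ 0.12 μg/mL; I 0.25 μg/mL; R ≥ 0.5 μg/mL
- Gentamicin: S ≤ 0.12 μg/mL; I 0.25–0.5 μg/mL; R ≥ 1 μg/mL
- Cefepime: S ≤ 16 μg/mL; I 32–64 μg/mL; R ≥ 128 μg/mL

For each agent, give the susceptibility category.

Vancomycin (4 μg/mL) in 2–4 μg/mL → Intermediate
Ceftazidime: 0.25 μg/mL is = 0.25 μg/mL → Intermediate
Moxifloxacin 2 μg/mL: ≥ 0.5 μg/mL — resistant
Gentamicin: 1 μg/mL is ≥ 1 μg/mL — resistant

I, I, R, R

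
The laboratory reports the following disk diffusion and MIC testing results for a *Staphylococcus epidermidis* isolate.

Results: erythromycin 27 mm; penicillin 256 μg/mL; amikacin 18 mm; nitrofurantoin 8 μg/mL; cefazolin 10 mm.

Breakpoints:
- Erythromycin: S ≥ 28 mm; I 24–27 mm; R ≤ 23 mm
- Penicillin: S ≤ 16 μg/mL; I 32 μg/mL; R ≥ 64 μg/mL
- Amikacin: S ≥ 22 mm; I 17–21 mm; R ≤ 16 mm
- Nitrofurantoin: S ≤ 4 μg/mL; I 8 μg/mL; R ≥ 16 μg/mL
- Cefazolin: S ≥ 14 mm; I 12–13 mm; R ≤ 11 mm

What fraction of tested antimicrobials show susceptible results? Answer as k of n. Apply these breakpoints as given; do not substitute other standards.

Erythromycin: 27 mm is in 24–27 mm ⇒ Intermediate
Penicillin (256 μg/mL) ≥ 64 μg/mL — Resistant
Amikacin (18 mm) in 17–21 mm → Intermediate
Nitrofurantoin 8 μg/mL: = 8 μg/mL — Intermediate
Cefazolin 10 mm: ≤ 11 mm → Resistant
Susceptible: 0/5

0 of 5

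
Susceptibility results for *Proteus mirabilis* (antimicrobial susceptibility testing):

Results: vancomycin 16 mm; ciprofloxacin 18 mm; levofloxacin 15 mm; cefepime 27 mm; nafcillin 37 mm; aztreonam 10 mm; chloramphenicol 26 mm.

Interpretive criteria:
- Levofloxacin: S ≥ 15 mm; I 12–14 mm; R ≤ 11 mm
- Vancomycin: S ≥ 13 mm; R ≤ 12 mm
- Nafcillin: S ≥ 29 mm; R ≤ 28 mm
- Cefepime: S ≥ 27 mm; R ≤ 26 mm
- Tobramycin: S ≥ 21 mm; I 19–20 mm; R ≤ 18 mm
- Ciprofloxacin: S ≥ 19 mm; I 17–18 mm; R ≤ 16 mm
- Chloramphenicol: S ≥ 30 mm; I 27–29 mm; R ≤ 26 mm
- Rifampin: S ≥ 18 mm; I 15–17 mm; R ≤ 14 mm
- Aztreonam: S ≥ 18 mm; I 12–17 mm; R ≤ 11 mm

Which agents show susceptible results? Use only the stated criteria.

vancomycin, levofloxacin, cefepime, nafcillin

Vancomycin: 16 mm is ≥ 13 mm ⇒ S
Ciprofloxacin: 18 mm is in 17–18 mm → I
Levofloxacin 15 mm: ≥ 15 mm → S
Cefepime: 27 mm is ≥ 27 mm — susceptible
Nafcillin 37 mm: ≥ 29 mm — susceptible
Aztreonam (10 mm) ≤ 11 mm → resistant
Chloramphenicol (26 mm) ≤ 26 mm — Resistant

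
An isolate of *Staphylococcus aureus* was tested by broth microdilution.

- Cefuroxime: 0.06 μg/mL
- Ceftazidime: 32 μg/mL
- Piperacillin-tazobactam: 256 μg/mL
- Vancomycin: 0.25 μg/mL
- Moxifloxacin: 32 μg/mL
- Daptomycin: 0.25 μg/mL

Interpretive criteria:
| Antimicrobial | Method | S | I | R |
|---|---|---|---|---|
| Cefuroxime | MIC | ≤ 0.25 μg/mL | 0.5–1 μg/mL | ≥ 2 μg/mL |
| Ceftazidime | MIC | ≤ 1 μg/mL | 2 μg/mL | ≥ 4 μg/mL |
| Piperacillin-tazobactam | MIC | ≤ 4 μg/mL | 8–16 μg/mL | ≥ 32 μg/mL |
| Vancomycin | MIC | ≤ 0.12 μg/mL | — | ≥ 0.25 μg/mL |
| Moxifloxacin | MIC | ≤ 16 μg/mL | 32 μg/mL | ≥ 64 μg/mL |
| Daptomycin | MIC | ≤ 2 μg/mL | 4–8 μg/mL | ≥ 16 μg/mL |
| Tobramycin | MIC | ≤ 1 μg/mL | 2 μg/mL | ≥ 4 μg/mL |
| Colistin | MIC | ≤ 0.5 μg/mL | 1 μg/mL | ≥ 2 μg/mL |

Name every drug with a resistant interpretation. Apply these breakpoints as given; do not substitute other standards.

Cefuroxime: 0.06 μg/mL is ≤ 0.25 μg/mL → susceptible
Ceftazidime 32 μg/mL: ≥ 4 μg/mL ⇒ R
Piperacillin-tazobactam (256 μg/mL) ≥ 32 μg/mL — resistant
Vancomycin (0.25 μg/mL) ≥ 0.25 μg/mL — R
Moxifloxacin (32 μg/mL) = 32 μg/mL ⇒ Intermediate
Daptomycin (0.25 μg/mL) ≤ 2 μg/mL → S

ceftazidime, piperacillin-tazobactam, vancomycin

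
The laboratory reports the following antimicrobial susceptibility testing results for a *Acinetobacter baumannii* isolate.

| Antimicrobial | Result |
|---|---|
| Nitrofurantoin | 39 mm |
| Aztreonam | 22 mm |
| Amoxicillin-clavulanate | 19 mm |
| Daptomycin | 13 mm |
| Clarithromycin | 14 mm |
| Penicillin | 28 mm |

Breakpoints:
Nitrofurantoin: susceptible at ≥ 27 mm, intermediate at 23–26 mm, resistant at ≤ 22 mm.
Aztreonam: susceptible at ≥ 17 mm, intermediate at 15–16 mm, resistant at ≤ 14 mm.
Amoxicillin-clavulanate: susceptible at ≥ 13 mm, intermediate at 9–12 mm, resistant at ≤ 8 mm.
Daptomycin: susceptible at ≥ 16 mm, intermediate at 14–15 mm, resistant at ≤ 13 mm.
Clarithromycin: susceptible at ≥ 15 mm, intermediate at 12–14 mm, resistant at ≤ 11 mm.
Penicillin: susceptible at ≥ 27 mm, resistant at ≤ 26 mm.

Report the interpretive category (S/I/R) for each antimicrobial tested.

S, S, S, R, I, S

Nitrofurantoin (39 mm) ≥ 27 mm ⇒ Susceptible
Aztreonam 22 mm: ≥ 17 mm ⇒ susceptible
Amoxicillin-clavulanate 19 mm: ≥ 13 mm ⇒ S
Daptomycin (13 mm) ≤ 13 mm ⇒ R
Clarithromycin (14 mm) in 12–14 mm ⇒ Intermediate
Penicillin 28 mm: ≥ 27 mm ⇒ S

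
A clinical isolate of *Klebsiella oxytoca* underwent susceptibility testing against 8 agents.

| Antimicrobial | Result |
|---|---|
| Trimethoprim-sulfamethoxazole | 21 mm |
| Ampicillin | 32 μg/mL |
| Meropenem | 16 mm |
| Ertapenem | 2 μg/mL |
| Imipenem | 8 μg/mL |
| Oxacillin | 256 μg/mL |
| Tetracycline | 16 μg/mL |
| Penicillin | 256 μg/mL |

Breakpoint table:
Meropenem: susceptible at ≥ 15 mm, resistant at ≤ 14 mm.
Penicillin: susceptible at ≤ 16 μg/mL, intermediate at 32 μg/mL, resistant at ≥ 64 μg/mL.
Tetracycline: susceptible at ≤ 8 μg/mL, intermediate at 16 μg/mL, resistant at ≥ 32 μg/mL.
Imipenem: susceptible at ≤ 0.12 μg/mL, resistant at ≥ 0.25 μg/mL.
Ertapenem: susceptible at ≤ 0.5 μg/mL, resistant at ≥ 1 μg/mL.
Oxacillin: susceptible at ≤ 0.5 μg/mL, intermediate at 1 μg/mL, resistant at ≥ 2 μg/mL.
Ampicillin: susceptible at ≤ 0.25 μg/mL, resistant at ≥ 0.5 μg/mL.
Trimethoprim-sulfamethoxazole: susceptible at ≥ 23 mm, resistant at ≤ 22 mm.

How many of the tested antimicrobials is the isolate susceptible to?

1

Trimethoprim-sulfamethoxazole: 21 mm is ≤ 22 mm — Resistant
Ampicillin 32 μg/mL: ≥ 0.5 μg/mL — R
Meropenem: 16 mm is ≥ 15 mm → susceptible
Ertapenem (2 μg/mL) ≥ 1 μg/mL — R
Imipenem 8 μg/mL: ≥ 0.25 μg/mL — Resistant
Oxacillin (256 μg/mL) ≥ 2 μg/mL ⇒ R
Tetracycline: 16 μg/mL is = 16 μg/mL ⇒ intermediate
Penicillin: 256 μg/mL is ≥ 64 μg/mL — Resistant
Susceptible: 1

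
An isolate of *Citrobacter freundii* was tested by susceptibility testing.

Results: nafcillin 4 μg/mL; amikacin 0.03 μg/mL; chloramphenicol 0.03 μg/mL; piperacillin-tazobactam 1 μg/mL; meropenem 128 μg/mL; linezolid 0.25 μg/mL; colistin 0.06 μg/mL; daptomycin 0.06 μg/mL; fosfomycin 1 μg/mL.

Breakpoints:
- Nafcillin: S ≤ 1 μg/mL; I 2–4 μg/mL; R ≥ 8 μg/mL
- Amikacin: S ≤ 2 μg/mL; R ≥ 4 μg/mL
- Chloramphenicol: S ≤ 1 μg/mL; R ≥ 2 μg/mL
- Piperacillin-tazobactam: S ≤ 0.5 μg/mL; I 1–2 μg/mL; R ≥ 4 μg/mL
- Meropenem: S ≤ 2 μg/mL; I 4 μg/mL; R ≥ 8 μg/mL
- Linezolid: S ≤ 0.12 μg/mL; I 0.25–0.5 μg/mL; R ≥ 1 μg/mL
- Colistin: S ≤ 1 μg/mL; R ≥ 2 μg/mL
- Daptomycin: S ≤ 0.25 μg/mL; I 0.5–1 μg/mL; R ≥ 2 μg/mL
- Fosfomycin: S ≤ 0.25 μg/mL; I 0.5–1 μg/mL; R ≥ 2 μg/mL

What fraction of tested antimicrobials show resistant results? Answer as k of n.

1 of 9

Nafcillin 4 μg/mL: in 2–4 μg/mL — Intermediate
Amikacin (0.03 μg/mL) ≤ 2 μg/mL ⇒ S
Chloramphenicol: 0.03 μg/mL is ≤ 1 μg/mL — Susceptible
Piperacillin-tazobactam (1 μg/mL) in 1–2 μg/mL → I
Meropenem: 128 μg/mL is ≥ 8 μg/mL ⇒ R
Linezolid 0.25 μg/mL: in 0.25–0.5 μg/mL → intermediate
Colistin (0.06 μg/mL) ≤ 1 μg/mL — S
Daptomycin (0.06 μg/mL) ≤ 0.25 μg/mL → susceptible
Fosfomycin: 1 μg/mL is in 0.5–1 μg/mL — intermediate
Resistant: 1/9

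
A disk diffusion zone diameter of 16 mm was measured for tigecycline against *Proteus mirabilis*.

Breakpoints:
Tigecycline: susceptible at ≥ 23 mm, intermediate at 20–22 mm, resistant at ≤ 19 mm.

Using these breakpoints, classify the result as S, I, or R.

Tigecycline: 16 mm is ≤ 19 mm ⇒ R

R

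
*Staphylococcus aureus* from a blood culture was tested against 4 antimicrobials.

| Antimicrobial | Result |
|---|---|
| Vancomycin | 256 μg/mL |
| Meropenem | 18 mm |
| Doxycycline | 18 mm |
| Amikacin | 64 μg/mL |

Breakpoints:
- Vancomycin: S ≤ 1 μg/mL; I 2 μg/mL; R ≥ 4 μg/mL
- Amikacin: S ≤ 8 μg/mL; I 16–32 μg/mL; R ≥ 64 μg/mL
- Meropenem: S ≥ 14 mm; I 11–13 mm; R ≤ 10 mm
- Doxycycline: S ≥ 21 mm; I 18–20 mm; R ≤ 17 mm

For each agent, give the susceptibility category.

R, S, I, R

Vancomycin: 256 μg/mL is ≥ 4 μg/mL → Resistant
Meropenem: 18 mm is ≥ 14 mm → S
Doxycycline 18 mm: in 18–20 mm ⇒ Intermediate
Amikacin 64 μg/mL: ≥ 64 μg/mL ⇒ R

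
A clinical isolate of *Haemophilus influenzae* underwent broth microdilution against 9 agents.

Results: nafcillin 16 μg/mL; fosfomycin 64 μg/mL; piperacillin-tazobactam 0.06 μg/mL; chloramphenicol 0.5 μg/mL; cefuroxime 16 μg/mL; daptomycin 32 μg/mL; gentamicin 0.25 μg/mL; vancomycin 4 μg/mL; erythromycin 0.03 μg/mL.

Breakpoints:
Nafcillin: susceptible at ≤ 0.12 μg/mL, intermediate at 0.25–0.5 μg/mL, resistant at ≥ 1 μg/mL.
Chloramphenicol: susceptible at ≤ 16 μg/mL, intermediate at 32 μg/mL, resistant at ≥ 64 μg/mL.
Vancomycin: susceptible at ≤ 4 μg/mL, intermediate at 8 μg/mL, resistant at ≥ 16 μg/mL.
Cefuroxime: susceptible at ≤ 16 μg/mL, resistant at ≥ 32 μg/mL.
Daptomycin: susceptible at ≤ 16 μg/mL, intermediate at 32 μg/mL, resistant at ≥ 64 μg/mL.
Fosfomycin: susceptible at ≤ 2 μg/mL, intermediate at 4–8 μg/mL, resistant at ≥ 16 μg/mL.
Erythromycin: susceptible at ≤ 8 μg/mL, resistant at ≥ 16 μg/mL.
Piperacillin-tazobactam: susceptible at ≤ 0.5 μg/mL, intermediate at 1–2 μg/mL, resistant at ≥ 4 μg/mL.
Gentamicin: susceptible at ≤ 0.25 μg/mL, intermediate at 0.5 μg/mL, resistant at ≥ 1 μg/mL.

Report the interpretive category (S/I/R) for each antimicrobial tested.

Nafcillin: 16 μg/mL is ≥ 1 μg/mL → resistant
Fosfomycin (64 μg/mL) ≥ 16 μg/mL — Resistant
Piperacillin-tazobactam 0.06 μg/mL: ≤ 0.5 μg/mL — Susceptible
Chloramphenicol: 0.5 μg/mL is ≤ 16 μg/mL ⇒ S
Cefuroxime (16 μg/mL) ≤ 16 μg/mL ⇒ Susceptible
Daptomycin: 32 μg/mL is = 32 μg/mL → Intermediate
Gentamicin (0.25 μg/mL) ≤ 0.25 μg/mL ⇒ susceptible
Vancomycin: 4 μg/mL is ≤ 4 μg/mL → Susceptible
Erythromycin: 0.03 μg/mL is ≤ 8 μg/mL ⇒ Susceptible

R, R, S, S, S, I, S, S, S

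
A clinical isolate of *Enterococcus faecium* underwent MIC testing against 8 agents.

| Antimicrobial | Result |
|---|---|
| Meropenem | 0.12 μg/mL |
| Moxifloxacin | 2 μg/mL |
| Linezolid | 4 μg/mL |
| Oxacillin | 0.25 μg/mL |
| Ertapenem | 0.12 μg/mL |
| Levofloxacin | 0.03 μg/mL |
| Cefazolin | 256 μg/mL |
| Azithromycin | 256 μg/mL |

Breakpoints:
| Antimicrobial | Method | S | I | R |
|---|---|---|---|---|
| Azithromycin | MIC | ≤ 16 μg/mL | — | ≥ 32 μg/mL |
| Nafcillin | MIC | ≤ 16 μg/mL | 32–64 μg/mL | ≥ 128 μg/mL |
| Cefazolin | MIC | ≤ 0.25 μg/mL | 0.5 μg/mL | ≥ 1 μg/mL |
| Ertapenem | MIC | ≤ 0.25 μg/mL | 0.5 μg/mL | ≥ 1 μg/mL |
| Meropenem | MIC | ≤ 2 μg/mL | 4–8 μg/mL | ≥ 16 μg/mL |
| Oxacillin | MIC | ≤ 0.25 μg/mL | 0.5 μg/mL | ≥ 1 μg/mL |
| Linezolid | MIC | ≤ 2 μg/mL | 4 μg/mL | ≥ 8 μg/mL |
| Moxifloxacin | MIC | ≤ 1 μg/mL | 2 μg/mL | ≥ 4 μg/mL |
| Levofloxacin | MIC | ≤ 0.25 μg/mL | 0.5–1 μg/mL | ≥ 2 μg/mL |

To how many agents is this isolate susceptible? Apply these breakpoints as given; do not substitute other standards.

4

Meropenem: 0.12 μg/mL is ≤ 2 μg/mL ⇒ S
Moxifloxacin (2 μg/mL) = 2 μg/mL ⇒ intermediate
Linezolid (4 μg/mL) = 4 μg/mL — intermediate
Oxacillin (0.25 μg/mL) ≤ 0.25 μg/mL ⇒ S
Ertapenem: 0.12 μg/mL is ≤ 0.25 μg/mL — S
Levofloxacin (0.03 μg/mL) ≤ 0.25 μg/mL — S
Cefazolin: 256 μg/mL is ≥ 1 μg/mL ⇒ R
Azithromycin (256 μg/mL) ≥ 32 μg/mL → R
Susceptible: 4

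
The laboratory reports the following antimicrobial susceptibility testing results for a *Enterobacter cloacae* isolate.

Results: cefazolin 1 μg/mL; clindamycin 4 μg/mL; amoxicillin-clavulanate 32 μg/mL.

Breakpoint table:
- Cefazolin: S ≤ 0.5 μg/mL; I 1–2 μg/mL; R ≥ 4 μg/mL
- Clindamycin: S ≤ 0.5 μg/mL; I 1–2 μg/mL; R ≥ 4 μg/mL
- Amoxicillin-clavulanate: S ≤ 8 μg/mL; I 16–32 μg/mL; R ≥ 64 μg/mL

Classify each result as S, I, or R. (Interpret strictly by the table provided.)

Cefazolin 1 μg/mL: in 1–2 μg/mL → I
Clindamycin (4 μg/mL) ≥ 4 μg/mL ⇒ Resistant
Amoxicillin-clavulanate (32 μg/mL) in 16–32 μg/mL ⇒ intermediate

I, R, I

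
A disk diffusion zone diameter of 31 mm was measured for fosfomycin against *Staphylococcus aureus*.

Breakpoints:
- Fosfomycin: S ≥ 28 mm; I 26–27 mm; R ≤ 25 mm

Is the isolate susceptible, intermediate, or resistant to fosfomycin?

Fosfomycin: 31 mm is ≥ 28 mm — S

Susceptible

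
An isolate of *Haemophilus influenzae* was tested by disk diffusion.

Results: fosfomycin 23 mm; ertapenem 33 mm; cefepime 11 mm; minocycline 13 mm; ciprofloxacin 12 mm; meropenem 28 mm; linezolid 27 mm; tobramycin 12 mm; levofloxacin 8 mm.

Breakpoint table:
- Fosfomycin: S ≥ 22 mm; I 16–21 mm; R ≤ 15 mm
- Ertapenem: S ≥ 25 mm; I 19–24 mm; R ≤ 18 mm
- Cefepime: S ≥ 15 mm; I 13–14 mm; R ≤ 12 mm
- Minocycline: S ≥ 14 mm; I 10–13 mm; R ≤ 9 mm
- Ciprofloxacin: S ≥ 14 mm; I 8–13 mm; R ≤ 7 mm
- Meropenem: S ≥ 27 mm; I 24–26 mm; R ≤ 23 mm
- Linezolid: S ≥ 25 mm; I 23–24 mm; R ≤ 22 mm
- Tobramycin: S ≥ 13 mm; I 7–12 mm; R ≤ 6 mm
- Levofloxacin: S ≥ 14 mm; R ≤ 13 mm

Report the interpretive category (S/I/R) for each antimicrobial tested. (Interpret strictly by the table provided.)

Fosfomycin (23 mm) ≥ 22 mm → S
Ertapenem 33 mm: ≥ 25 mm → susceptible
Cefepime 11 mm: ≤ 12 mm ⇒ R
Minocycline (13 mm) in 10–13 mm — intermediate
Ciprofloxacin (12 mm) in 8–13 mm ⇒ intermediate
Meropenem (28 mm) ≥ 27 mm ⇒ susceptible
Linezolid 27 mm: ≥ 25 mm — susceptible
Tobramycin (12 mm) in 7–12 mm ⇒ I
Levofloxacin (8 mm) ≤ 13 mm — Resistant

S, S, R, I, I, S, S, I, R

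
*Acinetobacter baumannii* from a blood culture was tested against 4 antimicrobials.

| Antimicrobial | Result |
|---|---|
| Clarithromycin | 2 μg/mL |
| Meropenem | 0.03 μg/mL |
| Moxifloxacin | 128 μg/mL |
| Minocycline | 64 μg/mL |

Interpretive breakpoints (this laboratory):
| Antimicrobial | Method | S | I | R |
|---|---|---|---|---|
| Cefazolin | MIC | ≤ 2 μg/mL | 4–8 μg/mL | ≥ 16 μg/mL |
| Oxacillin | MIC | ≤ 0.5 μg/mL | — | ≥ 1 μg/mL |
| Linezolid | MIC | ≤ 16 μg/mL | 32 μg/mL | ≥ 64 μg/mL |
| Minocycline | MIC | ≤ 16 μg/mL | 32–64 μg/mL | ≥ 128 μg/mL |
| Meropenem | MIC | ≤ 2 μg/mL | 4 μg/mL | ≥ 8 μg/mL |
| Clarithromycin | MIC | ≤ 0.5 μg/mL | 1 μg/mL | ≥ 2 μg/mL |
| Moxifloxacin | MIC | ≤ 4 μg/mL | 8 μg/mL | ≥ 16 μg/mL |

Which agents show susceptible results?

meropenem

Clarithromycin 2 μg/mL: ≥ 2 μg/mL — resistant
Meropenem (0.03 μg/mL) ≤ 2 μg/mL ⇒ Susceptible
Moxifloxacin 128 μg/mL: ≥ 16 μg/mL — Resistant
Minocycline (64 μg/mL) in 32–64 μg/mL — I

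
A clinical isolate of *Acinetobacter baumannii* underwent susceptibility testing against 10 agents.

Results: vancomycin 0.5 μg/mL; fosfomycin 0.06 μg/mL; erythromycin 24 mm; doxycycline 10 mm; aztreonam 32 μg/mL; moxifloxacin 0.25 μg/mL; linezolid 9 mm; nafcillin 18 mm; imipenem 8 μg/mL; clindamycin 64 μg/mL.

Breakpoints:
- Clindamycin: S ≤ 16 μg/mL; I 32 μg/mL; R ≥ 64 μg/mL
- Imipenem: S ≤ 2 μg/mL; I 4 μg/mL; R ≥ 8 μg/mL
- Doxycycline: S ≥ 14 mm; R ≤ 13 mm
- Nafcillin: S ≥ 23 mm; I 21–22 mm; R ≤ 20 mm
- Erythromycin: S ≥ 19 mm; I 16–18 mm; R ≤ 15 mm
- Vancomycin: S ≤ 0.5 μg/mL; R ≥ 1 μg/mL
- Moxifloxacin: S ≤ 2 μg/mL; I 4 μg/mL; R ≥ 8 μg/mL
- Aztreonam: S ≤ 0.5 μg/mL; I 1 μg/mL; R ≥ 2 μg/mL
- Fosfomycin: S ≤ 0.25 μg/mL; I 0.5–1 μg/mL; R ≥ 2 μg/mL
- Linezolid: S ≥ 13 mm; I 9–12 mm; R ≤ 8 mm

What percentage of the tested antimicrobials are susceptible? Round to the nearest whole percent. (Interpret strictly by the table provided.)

40%

Vancomycin (0.5 μg/mL) ≤ 0.5 μg/mL → Susceptible
Fosfomycin 0.06 μg/mL: ≤ 0.25 μg/mL — susceptible
Erythromycin 24 mm: ≥ 19 mm — S
Doxycycline 10 mm: ≤ 13 mm — Resistant
Aztreonam (32 μg/mL) ≥ 2 μg/mL ⇒ resistant
Moxifloxacin (0.25 μg/mL) ≤ 2 μg/mL — susceptible
Linezolid: 9 mm is in 9–12 mm — intermediate
Nafcillin (18 mm) ≤ 20 mm → Resistant
Imipenem (8 μg/mL) ≥ 8 μg/mL ⇒ resistant
Clindamycin 64 μg/mL: ≥ 64 μg/mL — Resistant
Susceptible: 4/10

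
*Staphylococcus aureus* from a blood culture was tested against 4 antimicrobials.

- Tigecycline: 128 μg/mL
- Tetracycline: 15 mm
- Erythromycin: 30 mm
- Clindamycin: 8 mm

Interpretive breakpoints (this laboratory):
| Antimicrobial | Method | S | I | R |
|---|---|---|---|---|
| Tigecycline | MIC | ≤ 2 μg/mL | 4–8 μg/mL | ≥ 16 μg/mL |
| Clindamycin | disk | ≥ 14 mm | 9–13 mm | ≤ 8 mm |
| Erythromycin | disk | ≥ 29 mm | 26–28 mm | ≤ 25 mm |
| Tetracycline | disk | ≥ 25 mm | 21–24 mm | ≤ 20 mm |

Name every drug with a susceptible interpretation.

Tigecycline: 128 μg/mL is ≥ 16 μg/mL ⇒ resistant
Tetracycline: 15 mm is ≤ 20 mm → Resistant
Erythromycin: 30 mm is ≥ 29 mm ⇒ Susceptible
Clindamycin (8 mm) ≤ 8 mm — resistant

erythromycin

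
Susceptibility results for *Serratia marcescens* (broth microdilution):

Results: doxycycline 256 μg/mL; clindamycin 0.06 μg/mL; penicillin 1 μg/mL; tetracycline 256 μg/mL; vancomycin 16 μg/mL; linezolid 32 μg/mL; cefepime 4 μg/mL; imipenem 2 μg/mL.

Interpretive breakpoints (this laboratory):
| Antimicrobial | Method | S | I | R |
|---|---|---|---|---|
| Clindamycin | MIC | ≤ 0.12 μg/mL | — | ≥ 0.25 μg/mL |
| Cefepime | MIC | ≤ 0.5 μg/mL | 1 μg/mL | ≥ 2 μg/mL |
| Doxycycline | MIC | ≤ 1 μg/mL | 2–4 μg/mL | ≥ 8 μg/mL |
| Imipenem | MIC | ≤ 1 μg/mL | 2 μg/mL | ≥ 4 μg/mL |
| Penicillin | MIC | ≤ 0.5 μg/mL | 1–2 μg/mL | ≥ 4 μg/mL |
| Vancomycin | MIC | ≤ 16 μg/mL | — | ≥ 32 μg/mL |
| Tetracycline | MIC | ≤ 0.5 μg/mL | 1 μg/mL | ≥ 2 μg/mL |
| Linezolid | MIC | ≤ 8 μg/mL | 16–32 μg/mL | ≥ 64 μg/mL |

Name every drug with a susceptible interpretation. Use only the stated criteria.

clindamycin, vancomycin

Doxycycline (256 μg/mL) ≥ 8 μg/mL → resistant
Clindamycin: 0.06 μg/mL is ≤ 0.12 μg/mL ⇒ S
Penicillin (1 μg/mL) in 1–2 μg/mL → Intermediate
Tetracycline 256 μg/mL: ≥ 2 μg/mL ⇒ Resistant
Vancomycin (16 μg/mL) ≤ 16 μg/mL ⇒ S
Linezolid 32 μg/mL: in 16–32 μg/mL ⇒ intermediate
Cefepime (4 μg/mL) ≥ 2 μg/mL — Resistant
Imipenem: 2 μg/mL is = 2 μg/mL — intermediate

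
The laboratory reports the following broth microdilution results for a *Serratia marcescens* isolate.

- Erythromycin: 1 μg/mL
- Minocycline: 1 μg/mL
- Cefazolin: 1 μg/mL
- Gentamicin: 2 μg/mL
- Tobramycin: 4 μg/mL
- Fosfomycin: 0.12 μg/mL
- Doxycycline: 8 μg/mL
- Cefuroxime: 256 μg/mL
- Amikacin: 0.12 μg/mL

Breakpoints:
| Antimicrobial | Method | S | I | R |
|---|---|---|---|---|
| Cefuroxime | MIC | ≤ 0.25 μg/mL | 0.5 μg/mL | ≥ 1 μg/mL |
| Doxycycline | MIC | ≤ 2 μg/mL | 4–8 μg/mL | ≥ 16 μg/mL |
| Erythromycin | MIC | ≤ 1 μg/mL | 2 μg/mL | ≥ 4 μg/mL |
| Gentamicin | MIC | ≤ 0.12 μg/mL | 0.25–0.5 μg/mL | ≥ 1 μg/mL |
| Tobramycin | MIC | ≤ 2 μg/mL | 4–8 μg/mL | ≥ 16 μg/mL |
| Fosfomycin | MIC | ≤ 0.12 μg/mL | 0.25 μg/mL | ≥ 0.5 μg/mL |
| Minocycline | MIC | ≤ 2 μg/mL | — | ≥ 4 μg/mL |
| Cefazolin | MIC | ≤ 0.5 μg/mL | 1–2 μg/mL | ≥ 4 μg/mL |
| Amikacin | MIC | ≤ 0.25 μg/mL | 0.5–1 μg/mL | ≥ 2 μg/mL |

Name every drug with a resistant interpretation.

gentamicin, cefuroxime

Erythromycin (1 μg/mL) ≤ 1 μg/mL ⇒ S
Minocycline (1 μg/mL) ≤ 2 μg/mL — S
Cefazolin (1 μg/mL) in 1–2 μg/mL ⇒ intermediate
Gentamicin 2 μg/mL: ≥ 1 μg/mL — resistant
Tobramycin: 4 μg/mL is in 4–8 μg/mL ⇒ I
Fosfomycin 0.12 μg/mL: ≤ 0.12 μg/mL ⇒ Susceptible
Doxycycline (8 μg/mL) in 4–8 μg/mL ⇒ Intermediate
Cefuroxime (256 μg/mL) ≥ 1 μg/mL — Resistant
Amikacin 0.12 μg/mL: ≤ 0.25 μg/mL — susceptible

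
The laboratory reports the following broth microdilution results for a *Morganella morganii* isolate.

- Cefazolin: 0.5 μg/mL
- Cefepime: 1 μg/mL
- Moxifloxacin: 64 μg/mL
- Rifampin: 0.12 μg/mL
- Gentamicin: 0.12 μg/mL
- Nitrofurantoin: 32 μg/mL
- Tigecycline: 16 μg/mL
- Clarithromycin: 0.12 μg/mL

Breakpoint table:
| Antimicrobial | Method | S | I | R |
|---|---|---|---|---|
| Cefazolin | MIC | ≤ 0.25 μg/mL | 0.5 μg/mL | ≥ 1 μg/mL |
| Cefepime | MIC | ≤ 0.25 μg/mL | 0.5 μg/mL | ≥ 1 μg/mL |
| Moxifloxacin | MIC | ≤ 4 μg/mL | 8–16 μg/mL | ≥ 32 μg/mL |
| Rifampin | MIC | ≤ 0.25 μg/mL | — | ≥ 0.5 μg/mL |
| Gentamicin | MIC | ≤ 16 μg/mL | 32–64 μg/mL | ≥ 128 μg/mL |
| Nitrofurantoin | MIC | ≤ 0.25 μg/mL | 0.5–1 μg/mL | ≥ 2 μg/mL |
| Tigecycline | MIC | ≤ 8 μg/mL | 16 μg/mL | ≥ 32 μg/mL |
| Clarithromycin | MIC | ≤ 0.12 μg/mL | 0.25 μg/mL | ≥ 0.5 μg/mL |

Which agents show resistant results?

cefepime, moxifloxacin, nitrofurantoin

Cefazolin 0.5 μg/mL: = 0.5 μg/mL → Intermediate
Cefepime (1 μg/mL) ≥ 1 μg/mL → resistant
Moxifloxacin 64 μg/mL: ≥ 32 μg/mL — resistant
Rifampin: 0.12 μg/mL is ≤ 0.25 μg/mL ⇒ Susceptible
Gentamicin: 0.12 μg/mL is ≤ 16 μg/mL — susceptible
Nitrofurantoin: 32 μg/mL is ≥ 2 μg/mL ⇒ resistant
Tigecycline: 16 μg/mL is = 16 μg/mL → I
Clarithromycin (0.12 μg/mL) ≤ 0.12 μg/mL → S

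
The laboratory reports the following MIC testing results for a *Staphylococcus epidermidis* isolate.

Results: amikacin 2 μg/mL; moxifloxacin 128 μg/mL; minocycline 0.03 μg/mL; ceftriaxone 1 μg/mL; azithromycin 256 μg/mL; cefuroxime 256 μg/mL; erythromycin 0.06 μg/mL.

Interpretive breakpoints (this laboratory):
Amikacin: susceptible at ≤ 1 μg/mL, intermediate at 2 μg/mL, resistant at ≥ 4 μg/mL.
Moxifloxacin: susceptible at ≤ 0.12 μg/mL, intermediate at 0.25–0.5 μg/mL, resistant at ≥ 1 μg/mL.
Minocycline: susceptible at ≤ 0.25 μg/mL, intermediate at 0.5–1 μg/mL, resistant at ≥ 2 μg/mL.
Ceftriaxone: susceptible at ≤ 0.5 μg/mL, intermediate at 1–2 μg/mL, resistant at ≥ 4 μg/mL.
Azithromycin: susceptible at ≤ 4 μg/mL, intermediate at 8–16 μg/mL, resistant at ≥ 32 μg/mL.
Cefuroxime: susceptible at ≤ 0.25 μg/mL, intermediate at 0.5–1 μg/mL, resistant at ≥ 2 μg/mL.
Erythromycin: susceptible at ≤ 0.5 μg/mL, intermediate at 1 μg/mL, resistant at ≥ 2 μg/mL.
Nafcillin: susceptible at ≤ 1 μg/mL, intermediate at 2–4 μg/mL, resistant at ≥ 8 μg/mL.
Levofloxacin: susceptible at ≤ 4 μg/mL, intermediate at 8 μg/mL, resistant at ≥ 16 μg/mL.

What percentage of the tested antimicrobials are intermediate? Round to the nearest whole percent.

29%

Amikacin (2 μg/mL) = 2 μg/mL ⇒ I
Moxifloxacin: 128 μg/mL is ≥ 1 μg/mL — R
Minocycline (0.03 μg/mL) ≤ 0.25 μg/mL → susceptible
Ceftriaxone (1 μg/mL) in 1–2 μg/mL ⇒ I
Azithromycin: 256 μg/mL is ≥ 32 μg/mL ⇒ Resistant
Cefuroxime 256 μg/mL: ≥ 2 μg/mL ⇒ Resistant
Erythromycin (0.06 μg/mL) ≤ 0.5 μg/mL ⇒ susceptible
Intermediate: 2/7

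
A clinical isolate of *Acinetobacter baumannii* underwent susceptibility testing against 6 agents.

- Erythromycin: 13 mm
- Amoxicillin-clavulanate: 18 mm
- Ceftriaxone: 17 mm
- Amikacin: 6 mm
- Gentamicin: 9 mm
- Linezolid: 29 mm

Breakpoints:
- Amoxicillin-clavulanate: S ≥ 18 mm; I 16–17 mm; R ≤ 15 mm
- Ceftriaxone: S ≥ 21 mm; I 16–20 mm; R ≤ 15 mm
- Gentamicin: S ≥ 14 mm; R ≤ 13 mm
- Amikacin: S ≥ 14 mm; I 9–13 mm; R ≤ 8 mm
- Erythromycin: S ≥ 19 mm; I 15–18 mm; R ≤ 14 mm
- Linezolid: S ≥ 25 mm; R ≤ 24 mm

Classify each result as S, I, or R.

R, S, I, R, R, S

Erythromycin 13 mm: ≤ 14 mm ⇒ resistant
Amoxicillin-clavulanate (18 mm) ≥ 18 mm — susceptible
Ceftriaxone: 17 mm is in 16–20 mm → intermediate
Amikacin (6 mm) ≤ 8 mm → Resistant
Gentamicin (9 mm) ≤ 13 mm ⇒ resistant
Linezolid (29 mm) ≥ 25 mm → S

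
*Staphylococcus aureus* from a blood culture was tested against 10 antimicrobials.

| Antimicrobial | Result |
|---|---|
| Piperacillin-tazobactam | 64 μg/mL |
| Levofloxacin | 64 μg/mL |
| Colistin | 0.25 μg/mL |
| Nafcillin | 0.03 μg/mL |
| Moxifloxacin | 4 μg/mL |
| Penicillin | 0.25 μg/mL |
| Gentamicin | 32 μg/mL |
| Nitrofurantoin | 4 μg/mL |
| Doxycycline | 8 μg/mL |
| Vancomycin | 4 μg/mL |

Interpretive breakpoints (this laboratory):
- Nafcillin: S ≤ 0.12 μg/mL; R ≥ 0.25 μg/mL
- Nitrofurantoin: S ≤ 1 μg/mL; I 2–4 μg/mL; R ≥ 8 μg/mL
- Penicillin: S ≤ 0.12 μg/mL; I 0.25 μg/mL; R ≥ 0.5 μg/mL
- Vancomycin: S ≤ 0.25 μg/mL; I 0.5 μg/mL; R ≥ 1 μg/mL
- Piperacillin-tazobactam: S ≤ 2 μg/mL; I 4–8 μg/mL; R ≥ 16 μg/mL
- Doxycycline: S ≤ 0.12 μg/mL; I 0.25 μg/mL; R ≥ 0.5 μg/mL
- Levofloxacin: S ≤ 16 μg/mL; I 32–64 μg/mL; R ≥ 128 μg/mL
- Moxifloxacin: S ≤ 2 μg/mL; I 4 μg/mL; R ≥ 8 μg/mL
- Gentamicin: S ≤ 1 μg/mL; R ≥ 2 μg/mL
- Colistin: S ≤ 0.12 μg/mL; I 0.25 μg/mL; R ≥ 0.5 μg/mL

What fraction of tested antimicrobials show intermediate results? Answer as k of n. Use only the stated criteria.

5 of 10

Piperacillin-tazobactam (64 μg/mL) ≥ 16 μg/mL — R
Levofloxacin (64 μg/mL) in 32–64 μg/mL — Intermediate
Colistin 0.25 μg/mL: = 0.25 μg/mL — intermediate
Nafcillin 0.03 μg/mL: ≤ 0.12 μg/mL → susceptible
Moxifloxacin 4 μg/mL: = 4 μg/mL — intermediate
Penicillin: 0.25 μg/mL is = 0.25 μg/mL → intermediate
Gentamicin: 32 μg/mL is ≥ 2 μg/mL ⇒ R
Nitrofurantoin 4 μg/mL: in 2–4 μg/mL → Intermediate
Doxycycline: 8 μg/mL is ≥ 0.5 μg/mL — Resistant
Vancomycin (4 μg/mL) ≥ 1 μg/mL → R
Intermediate: 5/10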